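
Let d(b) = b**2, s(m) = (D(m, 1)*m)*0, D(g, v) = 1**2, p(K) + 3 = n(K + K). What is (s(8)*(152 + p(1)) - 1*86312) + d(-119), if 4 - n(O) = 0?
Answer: -72151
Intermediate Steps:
n(O) = 4 (n(O) = 4 - 1*0 = 4 + 0 = 4)
p(K) = 1 (p(K) = -3 + 4 = 1)
D(g, v) = 1
s(m) = 0 (s(m) = (1*m)*0 = m*0 = 0)
(s(8)*(152 + p(1)) - 1*86312) + d(-119) = (0*(152 + 1) - 1*86312) + (-119)**2 = (0*153 - 86312) + 14161 = (0 - 86312) + 14161 = -86312 + 14161 = -72151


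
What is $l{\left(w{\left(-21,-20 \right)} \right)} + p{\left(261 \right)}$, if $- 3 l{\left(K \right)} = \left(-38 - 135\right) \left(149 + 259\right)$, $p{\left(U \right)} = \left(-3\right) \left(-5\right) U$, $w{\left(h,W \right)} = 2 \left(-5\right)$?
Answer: $27443$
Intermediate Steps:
$w{\left(h,W \right)} = -10$
$p{\left(U \right)} = 15 U$
$l{\left(K \right)} = 23528$ ($l{\left(K \right)} = - \frac{\left(-38 - 135\right) \left(149 + 259\right)}{3} = - \frac{\left(-173\right) 408}{3} = \left(- \frac{1}{3}\right) \left(-70584\right) = 23528$)
$l{\left(w{\left(-21,-20 \right)} \right)} + p{\left(261 \right)} = 23528 + 15 \cdot 261 = 23528 + 3915 = 27443$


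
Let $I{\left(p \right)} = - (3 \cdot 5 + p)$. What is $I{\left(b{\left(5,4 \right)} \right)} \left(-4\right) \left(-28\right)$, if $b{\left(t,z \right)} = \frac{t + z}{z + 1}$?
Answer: $- \frac{9408}{5} \approx -1881.6$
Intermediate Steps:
$b{\left(t,z \right)} = \frac{t + z}{1 + z}$
$I{\left(p \right)} = -15 - p$ ($I{\left(p \right)} = - (15 + p) = -15 - p$)
$I{\left(b{\left(5,4 \right)} \right)} \left(-4\right) \left(-28\right) = \left(-15 - \frac{5 + 4}{1 + 4}\right) \left(-4\right) \left(-28\right) = \left(-15 - \frac{1}{5} \cdot 9\right) \left(-4\right) \left(-28\right) = \left(-15 - \frac{9}{5}\right) \left(-4\right) \left(-28\right) = \left(- \frac{84}{5}\right) \left(-4\right) \left(-28\right) = \frac{336}{5} \left(-28\right) = - \frac{9408}{5}$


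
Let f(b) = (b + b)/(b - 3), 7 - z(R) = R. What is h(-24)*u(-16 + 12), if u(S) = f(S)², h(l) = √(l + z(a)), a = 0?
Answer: 64*I*√17/49 ≈ 5.3853*I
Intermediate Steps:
z(R) = 7 - R
f(b) = 2*b/(-3 + b) (f(b) = (2*b)/(-3 + b) = 2*b/(-3 + b))
h(l) = √(7 + l) (h(l) = √(l + (7 - 1*0)) = √(l + (7 + 0)) = √(l + 7) = √(7 + l))
u(S) = 4*S²/(-3 + S)² (u(S) = (2*S/(-3 + S))² = 4*S²/(-3 + S)²)
h(-24)*u(-16 + 12) = √(7 - 24)*(4*(-16 + 12)²/(-3 + (-16 + 12))²) = √(-17)*(4*(-4)²/(-3 - 4)²) = (I*√17)*(4*16/(-7)²) = (I*√17)*(4*16*(1/49)) = (I*√17)*(64/49) = 64*I*√17/49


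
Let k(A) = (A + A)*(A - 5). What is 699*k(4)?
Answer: -5592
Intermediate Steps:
k(A) = 2*A*(-5 + A) (k(A) = (2*A)*(-5 + A) = 2*A*(-5 + A))
699*k(4) = 699*(2*4*(-5 + 4)) = 699*(2*4*(-1)) = 699*(-8) = -5592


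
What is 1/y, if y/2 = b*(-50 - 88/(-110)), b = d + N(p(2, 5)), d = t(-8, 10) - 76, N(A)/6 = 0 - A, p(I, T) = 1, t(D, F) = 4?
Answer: 5/38376 ≈ 0.00013029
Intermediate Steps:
N(A) = -6*A (N(A) = 6*(0 - A) = 6*(-A) = -6*A)
d = -72 (d = 4 - 76 = -72)
b = -78 (b = -72 - 6*1 = -72 - 6 = -78)
y = 38376/5 (y = 2*(-78*(-50 - 88/(-110))) = 2*(-78*(-50 - 88*(-1/110))) = 2*(-78*(-50 + 4/5)) = 2*(-78*(-246/5)) = 2*(19188/5) = 38376/5 ≈ 7675.2)
1/y = 1/(38376/5) = 5/38376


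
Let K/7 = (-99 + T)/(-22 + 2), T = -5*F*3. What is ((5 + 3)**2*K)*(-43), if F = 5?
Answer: -837984/5 ≈ -1.6760e+5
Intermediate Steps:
T = -75 (T = -5*5*3 = -25*3 = -75)
K = 609/10 (K = 7*((-99 - 75)/(-22 + 2)) = 7*(-174/(-20)) = 7*(-174*(-1/20)) = 7*(87/10) = 609/10 ≈ 60.900)
((5 + 3)**2*K)*(-43) = ((5 + 3)**2*(609/10))*(-43) = (8**2*(609/10))*(-43) = (64*(609/10))*(-43) = (19488/5)*(-43) = -837984/5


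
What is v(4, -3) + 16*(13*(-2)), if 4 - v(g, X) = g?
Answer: -416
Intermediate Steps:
v(g, X) = 4 - g
v(4, -3) + 16*(13*(-2)) = (4 - 1*4) + 16*(13*(-2)) = (4 - 4) + 16*(-26) = 0 - 416 = -416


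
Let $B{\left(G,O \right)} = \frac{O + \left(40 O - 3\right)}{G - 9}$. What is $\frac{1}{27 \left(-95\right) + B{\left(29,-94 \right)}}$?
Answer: $- \frac{20}{55157} \approx -0.0003626$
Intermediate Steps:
$B{\left(G,O \right)} = \frac{-3 + 41 O}{-9 + G}$ ($B{\left(G,O \right)} = \frac{O + \left(-3 + 40 O\right)}{-9 + G} = \frac{-3 + 41 O}{-9 + G}$)
$\frac{1}{27 \left(-95\right) + B{\left(29,-94 \right)}} = \frac{1}{27 \left(-95\right) + \frac{-3 + 41 \left(-94\right)}{-9 + 29}} = \frac{1}{-2565 + \frac{-3 - 3854}{20}} = \frac{1}{-2565 + \frac{1}{20} \left(-3857\right)} = \frac{1}{-2565 - \frac{3857}{20}} = \frac{1}{- \frac{55157}{20}} = - \frac{20}{55157}$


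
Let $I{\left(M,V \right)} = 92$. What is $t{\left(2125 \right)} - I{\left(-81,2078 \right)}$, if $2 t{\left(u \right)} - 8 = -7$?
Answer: $- \frac{183}{2} \approx -91.5$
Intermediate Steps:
$t{\left(u \right)} = \frac{1}{2}$ ($t{\left(u \right)} = 4 + \frac{1}{2} \left(-7\right) = 4 - \frac{7}{2} = \frac{1}{2}$)
$t{\left(2125 \right)} - I{\left(-81,2078 \right)} = \frac{1}{2} - 92 = - \frac{183}{2}$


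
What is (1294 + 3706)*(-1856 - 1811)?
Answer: -18335000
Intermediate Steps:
(1294 + 3706)*(-1856 - 1811) = 5000*(-3667) = -18335000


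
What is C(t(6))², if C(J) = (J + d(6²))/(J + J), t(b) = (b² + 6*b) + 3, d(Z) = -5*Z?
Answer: 49/100 ≈ 0.49000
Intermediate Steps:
t(b) = 3 + b² + 6*b
C(J) = (-180 + J)/(2*J) (C(J) = (J - 5*6²)/(J + J) = (J - 5*36)/((2*J)) = (J - 180)*(1/(2*J)) = (-180 + J)*(1/(2*J)) = (-180 + J)/(2*J))
C(t(6))² = ((-180 + (3 + 6² + 6*6))/(2*(3 + 6² + 6*6)))² = ((-180 + (3 + 36 + 36))/(2*(3 + 36 + 36)))² = ((½)*(-180 + 75)/75)² = ((½)*(1/75)*(-105))² = (-7/10)² = 49/100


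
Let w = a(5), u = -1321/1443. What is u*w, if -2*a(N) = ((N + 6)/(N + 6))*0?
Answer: 0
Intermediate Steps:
u = -1321/1443 (u = -1321*1/1443 = -1321/1443 ≈ -0.91545)
a(N) = 0 (a(N) = -(N + 6)/(N + 6)*0/2 = -(6 + N)/(6 + N)*0/2 = -0/2 = -1/2*0 = 0)
w = 0
u*w = -1321/1443*0 = 0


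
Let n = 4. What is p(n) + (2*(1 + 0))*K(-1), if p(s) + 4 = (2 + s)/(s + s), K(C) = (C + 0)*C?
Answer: -5/4 ≈ -1.2500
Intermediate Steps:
K(C) = C² (K(C) = C*C = C²)
p(s) = -4 + (2 + s)/(2*s) (p(s) = -4 + (2 + s)/(s + s) = -4 + (2 + s)/((2*s)) = -4 + (1/(2*s))*(2 + s) = -4 + (2 + s)/(2*s))
p(n) + (2*(1 + 0))*K(-1) = (-7/2 + 1/4) + (2*(1 + 0))*(-1)² = (-7/2 + ¼) + (2*1)*1 = -13/4 + 2*1 = -13/4 + 2 = -5/4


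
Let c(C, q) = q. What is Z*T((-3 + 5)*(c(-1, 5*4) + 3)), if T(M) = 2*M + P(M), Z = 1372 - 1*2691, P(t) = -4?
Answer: -116072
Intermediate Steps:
Z = -1319 (Z = 1372 - 2691 = -1319)
T(M) = -4 + 2*M (T(M) = 2*M - 4 = -4 + 2*M)
Z*T((-3 + 5)*(c(-1, 5*4) + 3)) = -1319*(-4 + 2*((-3 + 5)*(5*4 + 3))) = -1319*(-4 + 2*(2*(20 + 3))) = -1319*(-4 + 2*(2*23)) = -1319*(-4 + 2*46) = -1319*(-4 + 92) = -1319*88 = -116072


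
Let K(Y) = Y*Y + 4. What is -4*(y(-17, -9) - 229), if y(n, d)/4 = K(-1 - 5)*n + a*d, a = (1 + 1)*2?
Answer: 12372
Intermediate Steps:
a = 4 (a = 2*2 = 4)
K(Y) = 4 + Y² (K(Y) = Y² + 4 = 4 + Y²)
y(n, d) = 16*d + 160*n (y(n, d) = 4*((4 + (-1 - 5)²)*n + 4*d) = 4*((4 + (-6)²)*n + 4*d) = 4*((4 + 36)*n + 4*d) = 4*(40*n + 4*d) = 4*(4*d + 40*n) = 16*d + 160*n)
-4*(y(-17, -9) - 229) = -4*((16*(-9) + 160*(-17)) - 229) = -4*((-144 - 2720) - 229) = -4*(-2864 - 229) = -4*(-3093) = 12372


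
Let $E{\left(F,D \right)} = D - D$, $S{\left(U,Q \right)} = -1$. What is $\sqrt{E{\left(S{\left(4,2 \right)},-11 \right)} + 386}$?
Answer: $\sqrt{386} \approx 19.647$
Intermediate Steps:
$E{\left(F,D \right)} = 0$
$\sqrt{E{\left(S{\left(4,2 \right)},-11 \right)} + 386} = \sqrt{0 + 386} = \sqrt{386}$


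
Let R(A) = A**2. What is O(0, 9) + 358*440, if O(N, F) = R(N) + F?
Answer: 157529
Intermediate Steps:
O(N, F) = F + N**2 (O(N, F) = N**2 + F = F + N**2)
O(0, 9) + 358*440 = (9 + 0**2) + 358*440 = (9 + 0) + 157520 = 9 + 157520 = 157529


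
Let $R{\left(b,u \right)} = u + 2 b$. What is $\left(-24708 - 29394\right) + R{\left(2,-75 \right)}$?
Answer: $-54173$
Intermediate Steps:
$\left(-24708 - 29394\right) + R{\left(2,-75 \right)} = \left(-24708 - 29394\right) + \left(-75 + 2 \cdot 2\right) = -54102 + \left(-75 + 4\right) = -54102 - 71 = -54173$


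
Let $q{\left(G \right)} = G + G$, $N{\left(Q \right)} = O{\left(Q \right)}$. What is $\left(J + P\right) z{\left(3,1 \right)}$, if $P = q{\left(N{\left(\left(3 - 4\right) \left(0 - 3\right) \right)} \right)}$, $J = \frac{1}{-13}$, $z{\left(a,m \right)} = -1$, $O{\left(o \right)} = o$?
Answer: $- \frac{77}{13} \approx -5.9231$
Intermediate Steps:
$J = - \frac{1}{13} \approx -0.076923$
$N{\left(Q \right)} = Q$
$q{\left(G \right)} = 2 G$
$P = 6$ ($P = 2 \left(3 - 4\right) \left(0 - 3\right) = 2 \left(\left(-1\right) \left(-3\right)\right) = 2 \cdot 3 = 6$)
$\left(J + P\right) z{\left(3,1 \right)} = \left(- \frac{1}{13} + 6\right) \left(-1\right) = \frac{77}{13} \left(-1\right) = - \frac{77}{13}$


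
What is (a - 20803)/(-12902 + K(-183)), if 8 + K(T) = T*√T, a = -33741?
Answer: 704163040/172796587 - 9981552*I*√183/172796587 ≈ 4.0751 - 0.78143*I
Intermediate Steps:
K(T) = -8 + T^(3/2) (K(T) = -8 + T*√T = -8 + T^(3/2))
(a - 20803)/(-12902 + K(-183)) = (-33741 - 20803)/(-12902 + (-8 + (-183)^(3/2))) = -54544/(-12902 + (-8 - 183*I*√183)) = -54544/(-12910 - 183*I*√183)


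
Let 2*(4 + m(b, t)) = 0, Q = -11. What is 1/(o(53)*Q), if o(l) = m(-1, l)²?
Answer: -1/176 ≈ -0.0056818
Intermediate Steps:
m(b, t) = -4 (m(b, t) = -4 + (½)*0 = -4 + 0 = -4)
o(l) = 16 (o(l) = (-4)² = 16)
1/(o(53)*Q) = 1/(16*(-11)) = 1/(-176) = -1/176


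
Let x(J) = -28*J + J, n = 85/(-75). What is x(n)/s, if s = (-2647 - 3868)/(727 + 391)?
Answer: -171054/32575 ≈ -5.2511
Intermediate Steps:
s = -6515/1118 ≈ -5.8274
n = -17/15 (n = 85*(-1/75) = -17/15 ≈ -1.1333)
x(J) = -27*J
x(n)/s = (-27*(-17/15))/(-6515/1118) = (153/5)*(-1118/6515) = -171054/32575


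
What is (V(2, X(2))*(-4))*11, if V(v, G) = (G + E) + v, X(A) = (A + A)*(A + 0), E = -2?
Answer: -352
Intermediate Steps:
X(A) = 2*A**2 (X(A) = (2*A)*A = 2*A**2)
V(v, G) = -2 + G + v (V(v, G) = (G - 2) + v = (-2 + G) + v = -2 + G + v)
(V(2, X(2))*(-4))*11 = ((-2 + 2*2**2 + 2)*(-4))*11 = ((-2 + 2*4 + 2)*(-4))*11 = ((-2 + 8 + 2)*(-4))*11 = (8*(-4))*11 = -32*11 = -352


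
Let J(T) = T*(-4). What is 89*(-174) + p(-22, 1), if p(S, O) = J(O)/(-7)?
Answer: -108398/7 ≈ -15485.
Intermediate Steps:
J(T) = -4*T
p(S, O) = 4*O/7 (p(S, O) = -4*O/(-7) = -4*O*(-⅐) = 4*O/7)
89*(-174) + p(-22, 1) = 89*(-174) + (4/7)*1 = -15486 + 4/7 = -108398/7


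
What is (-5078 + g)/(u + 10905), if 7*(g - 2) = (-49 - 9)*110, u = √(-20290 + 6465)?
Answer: -45705036/83252995 + 20956*I*√553/83252995 ≈ -0.54899 + 0.0059193*I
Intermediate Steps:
u = 5*I*√553 (u = √(-13825) = 5*I*√553 ≈ 117.58*I)
g = -6366/7 (g = 2 + ((-49 - 9)*110)/7 = 2 + (-58*110)/7 = 2 + (⅐)*(-6380) = 2 - 6380/7 = -6366/7 ≈ -909.43)
(-5078 + g)/(u + 10905) = (-5078 - 6366/7)/(5*I*√553 + 10905) = -41912/(7*(10905 + 5*I*√553))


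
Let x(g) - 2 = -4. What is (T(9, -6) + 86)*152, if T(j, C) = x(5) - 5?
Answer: 12008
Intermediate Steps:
x(g) = -2 (x(g) = 2 - 4 = -2)
T(j, C) = -7 (T(j, C) = -2 - 5 = -7)
(T(9, -6) + 86)*152 = (-7 + 86)*152 = 79*152 = 12008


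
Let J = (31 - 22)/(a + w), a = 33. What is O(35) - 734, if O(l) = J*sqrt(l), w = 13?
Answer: -734 + 9*sqrt(35)/46 ≈ -732.84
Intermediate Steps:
J = 9/46 (J = (31 - 22)/(33 + 13) = 9/46 ≈ 0.19565)
O(l) = 9*sqrt(l)/46
O(35) - 734 = 9*sqrt(35)/46 - 734 = -734 + 9*sqrt(35)/46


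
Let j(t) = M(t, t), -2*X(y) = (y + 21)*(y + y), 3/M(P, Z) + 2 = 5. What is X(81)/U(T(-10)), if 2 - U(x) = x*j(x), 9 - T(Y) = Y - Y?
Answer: 8262/7 ≈ 1180.3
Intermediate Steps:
M(P, Z) = 1 (M(P, Z) = 3/(-2 + 5) = 3/3 = 3*(1/3) = 1)
X(y) = -y*(21 + y) (X(y) = -(y + 21)*(y + y)/2 = -(21 + y)*2*y/2 = -y*(21 + y))
T(Y) = 9 (T(Y) = 9 - (Y - Y) = 9 - 1*0 = 9 + 0 = 9)
j(t) = 1
U(x) = 2 - x
X(81)/U(T(-10)) = (-1*81*(21 + 81))/(2 - 1*9) = (-1*81*102)/(2 - 9) = -8262/(-7) = -8262*(-1/7) = 8262/7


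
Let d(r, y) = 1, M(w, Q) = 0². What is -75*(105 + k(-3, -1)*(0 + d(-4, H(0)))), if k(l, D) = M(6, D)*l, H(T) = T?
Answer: -7875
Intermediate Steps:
M(w, Q) = 0
k(l, D) = 0 (k(l, D) = 0*l = 0)
-75*(105 + k(-3, -1)*(0 + d(-4, H(0)))) = -75*(105 + 0*(0 + 1)) = -75*(105 + 0*1) = -75*(105 + 0) = -75*105 = -7875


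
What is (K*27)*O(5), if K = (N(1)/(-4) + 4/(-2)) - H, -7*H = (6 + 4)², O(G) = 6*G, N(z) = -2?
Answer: 72495/7 ≈ 10356.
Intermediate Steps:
H = -100/7 (H = -(6 + 4)²/7 = -⅐*10² = -⅐*100 = -100/7 ≈ -14.286)
K = 179/14 (K = (-2/(-4) + 4/(-2)) - 1*(-100/7) = (-2*(-¼) + 4*(-½)) + 100/7 = (½ - 2) + 100/7 = -3/2 + 100/7 = 179/14 ≈ 12.786)
(K*27)*O(5) = ((179/14)*27)*(6*5) = (4833/14)*30 = 72495/7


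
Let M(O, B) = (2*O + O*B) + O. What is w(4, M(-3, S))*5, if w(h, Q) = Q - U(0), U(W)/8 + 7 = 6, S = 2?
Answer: -35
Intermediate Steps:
U(W) = -8 (U(W) = -56 + 8*6 = -56 + 48 = -8)
M(O, B) = 3*O + B*O (M(O, B) = (2*O + B*O) + O = 3*O + B*O)
w(h, Q) = 8 + Q (w(h, Q) = Q - 1*(-8) = Q + 8 = 8 + Q)
w(4, M(-3, S))*5 = (8 - 3*(3 + 2))*5 = (8 - 3*5)*5 = (8 - 15)*5 = -7*5 = -35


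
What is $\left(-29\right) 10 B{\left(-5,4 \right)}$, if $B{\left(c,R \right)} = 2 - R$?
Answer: $580$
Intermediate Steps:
$\left(-29\right) 10 B{\left(-5,4 \right)} = \left(-29\right) 10 \left(2 - 4\right) = - 290 \left(2 - 4\right) = \left(-290\right) \left(-2\right) = 580$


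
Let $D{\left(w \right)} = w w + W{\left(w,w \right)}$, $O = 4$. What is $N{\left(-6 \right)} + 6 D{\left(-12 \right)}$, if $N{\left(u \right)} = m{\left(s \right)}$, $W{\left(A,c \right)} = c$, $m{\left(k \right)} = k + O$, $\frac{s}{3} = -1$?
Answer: $793$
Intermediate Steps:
$s = -3$ ($s = 3 \left(-1\right) = -3$)
$m{\left(k \right)} = 4 + k$ ($m{\left(k \right)} = k + 4 = 4 + k$)
$N{\left(u \right)} = 1$ ($N{\left(u \right)} = 4 - 3 = 1$)
$D{\left(w \right)} = w + w^{2}$ ($D{\left(w \right)} = w w + w = w^{2} + w = w + w^{2}$)
$N{\left(-6 \right)} + 6 D{\left(-12 \right)} = 1 + 6 \left(- 12 \left(1 - 12\right)\right) = 1 + 6 \left(\left(-12\right) \left(-11\right)\right) = 1 + 6 \cdot 132 = 1 + 792 = 793$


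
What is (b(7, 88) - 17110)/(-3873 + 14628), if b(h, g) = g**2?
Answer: -3122/3585 ≈ -0.87085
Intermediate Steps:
(b(7, 88) - 17110)/(-3873 + 14628) = (88**2 - 17110)/(-3873 + 14628) = (7744 - 17110)/10755 = -9366*1/10755 = -3122/3585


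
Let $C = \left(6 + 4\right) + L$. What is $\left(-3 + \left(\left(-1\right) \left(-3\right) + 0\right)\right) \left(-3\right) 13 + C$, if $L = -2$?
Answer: $8$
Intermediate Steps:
$C = 8$ ($C = \left(6 + 4\right) - 2 = 10 - 2 = 8$)
$\left(-3 + \left(\left(-1\right) \left(-3\right) + 0\right)\right) \left(-3\right) 13 + C = \left(-3 + \left(\left(-1\right) \left(-3\right) + 0\right)\right) \left(-3\right) 13 + 8 = \left(-3 + \left(3 + 0\right)\right) \left(-3\right) 13 + 8 = \left(-3 + 3\right) \left(-3\right) 13 + 8 = 0 \left(-3\right) 13 + 8 = 0 \cdot 13 + 8 = 0 + 8 = 8$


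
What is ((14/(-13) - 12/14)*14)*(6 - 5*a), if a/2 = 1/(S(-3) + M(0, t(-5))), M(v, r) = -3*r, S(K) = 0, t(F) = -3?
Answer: -15488/117 ≈ -132.38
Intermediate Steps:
a = 2/9 (a = 2/(0 - 3*(-3)) = 2/(0 + 9) = 2/9 ≈ 0.22222)
((14/(-13) - 12/14)*14)*(6 - 5*a) = ((14/(-13) - 12/14)*14)*(6 - 5*2/9) = ((14*(-1/13) - 12*1/14)*14)*(6 - 10/9) = ((-14/13 - 6/7)*14)*(44/9) = -176/91*14*(44/9) = -352/13*44/9 = -15488/117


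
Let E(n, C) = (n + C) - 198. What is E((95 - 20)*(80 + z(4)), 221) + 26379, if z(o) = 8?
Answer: 33002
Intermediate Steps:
E(n, C) = -198 + C + n (E(n, C) = (C + n) - 198 = -198 + C + n)
E((95 - 20)*(80 + z(4)), 221) + 26379 = (-198 + 221 + (95 - 20)*(80 + 8)) + 26379 = (-198 + 221 + 75*88) + 26379 = (-198 + 221 + 6600) + 26379 = 6623 + 26379 = 33002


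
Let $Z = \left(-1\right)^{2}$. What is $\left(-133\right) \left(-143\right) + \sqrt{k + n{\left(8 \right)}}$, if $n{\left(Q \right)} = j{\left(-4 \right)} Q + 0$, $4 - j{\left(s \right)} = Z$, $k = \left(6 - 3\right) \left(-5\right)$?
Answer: $19022$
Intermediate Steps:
$k = -15$ ($k = 3 \left(-5\right) = -15$)
$Z = 1$
$j{\left(s \right)} = 3$ ($j{\left(s \right)} = 4 - 1 = 3$)
$n{\left(Q \right)} = 3 Q$ ($n{\left(Q \right)} = 3 Q + 0 = 3 Q$)
$\left(-133\right) \left(-143\right) + \sqrt{k + n{\left(8 \right)}} = \left(-133\right) \left(-143\right) + \sqrt{-15 + 3 \cdot 8} = 19019 + \sqrt{-15 + 24} = 19019 + \sqrt{9} = 19019 + 3 = 19022$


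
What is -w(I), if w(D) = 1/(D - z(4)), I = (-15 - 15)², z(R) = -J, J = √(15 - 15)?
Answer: -1/900 ≈ -0.0011111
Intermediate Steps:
J = 0 (J = √0 = 0)
z(R) = 0 (z(R) = -1*0 = 0)
I = 900 (I = (-30)² = 900)
w(D) = 1/D (w(D) = 1/(D - 1*0) = 1/(D + 0) = 1/D)
-w(I) = -1/900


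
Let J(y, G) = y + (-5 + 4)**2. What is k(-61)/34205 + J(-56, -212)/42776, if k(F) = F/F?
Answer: -1838499/1463153080 ≈ -0.0012565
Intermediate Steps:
J(y, G) = 1 + y (J(y, G) = y + (-1)**2 = y + 1 = 1 + y)
k(F) = 1
k(-61)/34205 + J(-56, -212)/42776 = 1/34205 + (1 - 56)/42776 = 1*(1/34205) - 55*1/42776 = 1/34205 - 55/42776 = -1838499/1463153080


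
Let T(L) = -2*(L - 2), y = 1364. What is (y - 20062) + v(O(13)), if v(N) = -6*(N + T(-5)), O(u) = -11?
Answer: -18716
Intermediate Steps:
T(L) = 4 - 2*L (T(L) = -2*(-2 + L) = 4 - 2*L)
v(N) = -84 - 6*N (v(N) = -6*(N + (4 - 2*(-5))) = -6*(N + (4 + 10)) = -6*(N + 14) = -6*(14 + N) = -84 - 6*N)
(y - 20062) + v(O(13)) = (1364 - 20062) + (-84 - 6*(-11)) = -18698 + (-84 + 66) = -18698 - 18 = -18716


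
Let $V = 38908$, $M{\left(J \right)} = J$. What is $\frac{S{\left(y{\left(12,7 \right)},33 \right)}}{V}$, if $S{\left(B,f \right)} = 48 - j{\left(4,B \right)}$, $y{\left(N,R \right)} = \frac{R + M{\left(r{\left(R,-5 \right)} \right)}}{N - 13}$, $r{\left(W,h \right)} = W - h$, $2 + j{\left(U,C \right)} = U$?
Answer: $\frac{23}{19454} \approx 0.0011823$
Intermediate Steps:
$j{\left(U,C \right)} = -2 + U$
$y{\left(N,R \right)} = \frac{5 + 2 R}{-13 + N}$ ($y{\left(N,R \right)} = \frac{R + \left(R - -5\right)}{N - 13} = \frac{R + \left(R + 5\right)}{-13 + N} = \frac{R + \left(5 + R\right)}{-13 + N} = \frac{5 + 2 R}{-13 + N}$)
$S{\left(B,f \right)} = 46$ ($S{\left(B,f \right)} = 48 - \left(-2 + 4\right) = 48 - 2 = 46$)
$\frac{S{\left(y{\left(12,7 \right)},33 \right)}}{V} = \frac{46}{38908} = 46 \cdot \frac{1}{38908} = \frac{23}{19454}$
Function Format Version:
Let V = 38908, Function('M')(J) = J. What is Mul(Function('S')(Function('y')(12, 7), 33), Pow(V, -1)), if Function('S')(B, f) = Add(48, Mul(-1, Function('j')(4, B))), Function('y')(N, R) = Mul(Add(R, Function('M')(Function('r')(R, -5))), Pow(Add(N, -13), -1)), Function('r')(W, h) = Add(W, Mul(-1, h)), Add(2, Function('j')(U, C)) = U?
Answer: Rational(23, 19454) ≈ 0.0011823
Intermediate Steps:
Function('j')(U, C) = Add(-2, U)
Function('y')(N, R) = Mul(Pow(Add(-13, N), -1), Add(5, Mul(2, R))) (Function('y')(N, R) = Mul(Add(R, Add(R, Mul(-1, -5))), Pow(Add(N, -13), -1)) = Mul(Add(R, Add(R, 5)), Pow(Add(-13, N), -1)) = Mul(Add(R, Add(5, R)), Pow(Add(-13, N), -1)) = Mul(Add(5, Mul(2, R)), Pow(Add(-13, N), -1)) = Mul(Pow(Add(-13, N), -1), Add(5, Mul(2, R))))
Function('S')(B, f) = 46 (Function('S')(B, f) = Add(48, Mul(-1, Add(-2, 4))) = Add(48, Mul(-1, 2)) = Add(48, -2) = 46)
Mul(Function('S')(Function('y')(12, 7), 33), Pow(V, -1)) = Mul(46, Pow(38908, -1)) = Mul(46, Rational(1, 38908)) = Rational(23, 19454)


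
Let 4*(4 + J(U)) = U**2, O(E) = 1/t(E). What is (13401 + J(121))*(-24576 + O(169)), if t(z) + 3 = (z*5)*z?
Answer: -239449808614779/571208 ≈ -4.1920e+8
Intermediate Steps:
t(z) = -3 + 5*z**2 (t(z) = -3 + (z*5)*z = -3 + (5*z)*z = -3 + 5*z**2)
O(E) = 1/(-3 + 5*E**2)
J(U) = -4 + U**2/4
(13401 + J(121))*(-24576 + O(169)) = (13401 + (-4 + (1/4)*121**2))*(-24576 + 1/(-3 + 5*169**2)) = (13401 + (-4 + (1/4)*14641))*(-24576 + 1/(-3 + 5*28561)) = (13401 + (-4 + 14641/4))*(-24576 + 1/(-3 + 142805)) = (13401 + 14625/4)*(-24576 + 1/142802) = 68229*(-24576 + 1/142802)/4 = (68229/4)*(-3509501951/142802) = -239449808614779/571208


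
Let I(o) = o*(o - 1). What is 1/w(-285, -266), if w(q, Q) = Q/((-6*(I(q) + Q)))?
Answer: 12828/7 ≈ 1832.6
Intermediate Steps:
I(o) = o*(-1 + o)
w(q, Q) = Q/(-6*Q - 6*q*(-1 + q)) (w(q, Q) = Q/((-6*(q*(-1 + q) + Q))) = Q/((-6*(Q + q*(-1 + q)))) = Q/(-6*Q - 6*q*(-1 + q)))
1/w(-285, -266) = 1/(-1*(-266)/(6*(-266) + 6*(-285)*(-1 - 285))) = 1/(-1*(-266)/(-1596 + 6*(-285)*(-286))) = 1/(-1*(-266)/(-1596 + 489060)) = 1/(-1*(-266)/487464) = 1/(-1*(-266)*1/487464) = 1/(7/12828) = 12828/7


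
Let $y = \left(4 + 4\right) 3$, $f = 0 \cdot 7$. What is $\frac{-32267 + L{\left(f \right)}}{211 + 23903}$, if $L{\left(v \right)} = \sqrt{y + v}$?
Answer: $- \frac{32267}{24114} + \frac{\sqrt{6}}{12057} \approx -1.3379$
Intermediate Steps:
$f = 0$
$y = 24$ ($y = 8 \cdot 3 = 24$)
$L{\left(v \right)} = \sqrt{24 + v}$
$\frac{-32267 + L{\left(f \right)}}{211 + 23903} = \frac{-32267 + \sqrt{24 + 0}}{211 + 23903} = \frac{-32267 + \sqrt{24}}{24114} = \left(-32267 + 2 \sqrt{6}\right) \frac{1}{24114} = - \frac{32267}{24114} + \frac{\sqrt{6}}{12057}$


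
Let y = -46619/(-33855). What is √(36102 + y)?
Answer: √41380283610795/33855 ≈ 190.01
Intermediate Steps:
y = 46619/33855 (y = -46619*(-1/33855) = 46619/33855 ≈ 1.3770)
√(36102 + y) = √(36102 + 46619/33855) = √(1222279829/33855) = √41380283610795/33855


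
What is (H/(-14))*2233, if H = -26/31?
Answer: 4147/31 ≈ 133.77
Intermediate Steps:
H = -26/31 (H = -26*1/31 = -26/31 ≈ -0.83871)
(H/(-14))*2233 = -26/31/(-14)*2233 = -26/31*(-1/14)*2233 = (13/217)*2233 = 4147/31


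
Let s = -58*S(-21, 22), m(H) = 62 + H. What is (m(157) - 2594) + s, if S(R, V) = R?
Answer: -1157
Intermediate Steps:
s = 1218 (s = -58*(-21) = 1218)
(m(157) - 2594) + s = ((62 + 157) - 2594) + 1218 = (219 - 2594) + 1218 = -2375 + 1218 = -1157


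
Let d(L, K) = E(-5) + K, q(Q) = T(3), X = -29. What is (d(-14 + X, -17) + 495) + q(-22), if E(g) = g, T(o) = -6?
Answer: 467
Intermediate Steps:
q(Q) = -6
d(L, K) = -5 + K
(d(-14 + X, -17) + 495) + q(-22) = ((-5 - 17) + 495) - 6 = (-22 + 495) - 6 = 473 - 6 = 467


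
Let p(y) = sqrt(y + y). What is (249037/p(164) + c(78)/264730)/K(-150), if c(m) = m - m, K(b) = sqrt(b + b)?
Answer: -249037*I*sqrt(246)/4920 ≈ -793.9*I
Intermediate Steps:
p(y) = sqrt(2)*sqrt(y) (p(y) = sqrt(2*y) = sqrt(2)*sqrt(y))
K(b) = sqrt(2)*sqrt(b) (K(b) = sqrt(2*b) = sqrt(2)*sqrt(b))
c(m) = 0
(249037/p(164) + c(78)/264730)/K(-150) = (249037/((sqrt(2)*sqrt(164))) + 0/264730)/((sqrt(2)*sqrt(-150))) = (249037/((sqrt(2)*(2*sqrt(41)))) + 0*(1/264730))/((sqrt(2)*(5*I*sqrt(6)))) = (249037/((2*sqrt(82))) + 0)/((10*I*sqrt(3))) = (249037*(sqrt(82)/164) + 0)*(-I*sqrt(3)/30) = (249037*sqrt(82)/164 + 0)*(-I*sqrt(3)/30) = (249037*sqrt(82)/164)*(-I*sqrt(3)/30) = -249037*I*sqrt(246)/4920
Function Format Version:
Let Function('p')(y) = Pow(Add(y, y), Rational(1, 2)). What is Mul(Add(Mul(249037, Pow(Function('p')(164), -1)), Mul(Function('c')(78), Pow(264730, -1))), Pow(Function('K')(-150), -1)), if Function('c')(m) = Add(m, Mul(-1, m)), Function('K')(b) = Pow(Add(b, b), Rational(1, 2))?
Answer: Mul(Rational(-249037, 4920), I, Pow(246, Rational(1, 2))) ≈ Mul(-793.90, I)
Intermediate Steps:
Function('p')(y) = Mul(Pow(2, Rational(1, 2)), Pow(y, Rational(1, 2))) (Function('p')(y) = Pow(Mul(2, y), Rational(1, 2)) = Mul(Pow(2, Rational(1, 2)), Pow(y, Rational(1, 2))))
Function('K')(b) = Mul(Pow(2, Rational(1, 2)), Pow(b, Rational(1, 2))) (Function('K')(b) = Pow(Mul(2, b), Rational(1, 2)) = Mul(Pow(2, Rational(1, 2)), Pow(b, Rational(1, 2))))
Function('c')(m) = 0
Mul(Add(Mul(249037, Pow(Function('p')(164), -1)), Mul(Function('c')(78), Pow(264730, -1))), Pow(Function('K')(-150), -1)) = Mul(Add(Mul(249037, Pow(Mul(Pow(2, Rational(1, 2)), Pow(164, Rational(1, 2))), -1)), Mul(0, Pow(264730, -1))), Pow(Mul(Pow(2, Rational(1, 2)), Pow(-150, Rational(1, 2))), -1)) = Mul(Add(Mul(249037, Pow(Mul(Pow(2, Rational(1, 2)), Mul(2, Pow(41, Rational(1, 2)))), -1)), Mul(0, Rational(1, 264730))), Pow(Mul(Pow(2, Rational(1, 2)), Mul(5, I, Pow(6, Rational(1, 2)))), -1)) = Mul(Add(Mul(249037, Pow(Mul(2, Pow(82, Rational(1, 2))), -1)), 0), Pow(Mul(10, I, Pow(3, Rational(1, 2))), -1)) = Mul(Add(Mul(249037, Mul(Rational(1, 164), Pow(82, Rational(1, 2)))), 0), Mul(Rational(-1, 30), I, Pow(3, Rational(1, 2)))) = Mul(Add(Mul(Rational(249037, 164), Pow(82, Rational(1, 2))), 0), Mul(Rational(-1, 30), I, Pow(3, Rational(1, 2)))) = Mul(Mul(Rational(249037, 164), Pow(82, Rational(1, 2))), Mul(Rational(-1, 30), I, Pow(3, Rational(1, 2)))) = Mul(Rational(-249037, 4920), I, Pow(246, Rational(1, 2)))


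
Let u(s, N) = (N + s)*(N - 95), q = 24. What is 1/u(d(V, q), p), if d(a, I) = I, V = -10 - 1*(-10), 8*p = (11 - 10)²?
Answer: -64/146487 ≈ -0.00043690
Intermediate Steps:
p = ⅛ (p = (11 - 10)²/8 = (⅛)*1² = (⅛)*1 = ⅛ ≈ 0.12500)
V = 0 (V = -10 + 10 = 0)
u(s, N) = (-95 + N)*(N + s) (u(s, N) = (N + s)*(-95 + N) = (-95 + N)*(N + s))
1/u(d(V, q), p) = 1/((⅛)² - 95*⅛ - 95*24 + (⅛)*24) = 1/(1/64 - 95/8 - 2280 + 3) = 1/(-146487/64) = -64/146487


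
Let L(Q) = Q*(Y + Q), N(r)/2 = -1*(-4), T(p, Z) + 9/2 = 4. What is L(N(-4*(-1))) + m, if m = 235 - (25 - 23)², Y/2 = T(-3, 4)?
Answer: 287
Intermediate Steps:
T(p, Z) = -½ (T(p, Z) = -9/2 + 4 = -½)
N(r) = 8 (N(r) = 2*(-1*(-4)) = 2*4 = 8)
Y = -1 (Y = 2*(-½) = -1)
L(Q) = Q*(-1 + Q)
m = 231 (m = 235 - 1*2² = 235 - 1*4 = 235 - 4 = 231)
L(N(-4*(-1))) + m = 8*(-1 + 8) + 231 = 8*7 + 231 = 56 + 231 = 287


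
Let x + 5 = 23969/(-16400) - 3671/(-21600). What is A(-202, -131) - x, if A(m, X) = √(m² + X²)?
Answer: 1114363/177120 + √57965 ≈ 247.05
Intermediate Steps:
x = -1114363/177120 (x = -5 + (23969/(-16400) - 3671/(-21600)) = -5 + (23969*(-1/16400) - 3671*(-1/21600)) = -5 + (-23969/16400 + 3671/21600) = -5 - 228763/177120 = -1114363/177120 ≈ -6.2916)
A(m, X) = √(X² + m²)
A(-202, -131) - x = √((-131)² + (-202)²) - 1*(-1114363/177120) = √(17161 + 40804) + 1114363/177120 = √57965 + 1114363/177120 = 1114363/177120 + √57965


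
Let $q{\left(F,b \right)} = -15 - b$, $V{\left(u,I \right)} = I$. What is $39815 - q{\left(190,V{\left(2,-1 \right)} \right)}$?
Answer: $39829$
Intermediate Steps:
$39815 - q{\left(190,V{\left(2,-1 \right)} \right)} = 39815 - \left(-15 - -1\right) = 39815 - \left(-15 + 1\right) = 39815 - -14 = 39815 + 14 = 39829$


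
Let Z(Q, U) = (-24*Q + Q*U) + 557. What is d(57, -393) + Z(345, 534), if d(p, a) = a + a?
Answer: 175721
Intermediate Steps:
Z(Q, U) = 557 - 24*Q + Q*U
d(p, a) = 2*a
d(57, -393) + Z(345, 534) = 2*(-393) + (557 - 24*345 + 345*534) = -786 + (557 - 8280 + 184230) = -786 + 176507 = 175721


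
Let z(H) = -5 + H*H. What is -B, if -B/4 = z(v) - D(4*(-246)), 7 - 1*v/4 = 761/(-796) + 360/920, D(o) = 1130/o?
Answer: 9397287371845/2576718267 ≈ 3647.0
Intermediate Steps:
v = 138495/4577 (v = 28 - 4*(761/(-796) + 360/920) = 28 - 4*(761*(-1/796) + 360*(1/920)) = 28 - 4*(-761/796 + 9/23) = 28 - 4*(-10339/18308) = 28 + 10339/4577 = 138495/4577 ≈ 30.259)
z(H) = -5 + H²
B = -9397287371845/2576718267 (B = -4*((-5 + (138495/4577)²) - 1130/(4*(-246))) = -4*((-5 + 19180865025/20948929) - 1130/(-984)) = -4*(19076120380/20948929 - 1130*(-1)/984) = -4*(19076120380/20948929 - 1*(-565/492)) = -4*(19076120380/20948929 + 565/492) = -4*9397287371845/10306873068 = -9397287371845/2576718267 ≈ -3647.0)
-B = -1*(-9397287371845/2576718267) = 9397287371845/2576718267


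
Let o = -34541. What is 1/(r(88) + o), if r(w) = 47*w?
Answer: -1/30405 ≈ -3.2889e-5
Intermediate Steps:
1/(r(88) + o) = 1/(47*88 - 34541) = 1/(4136 - 34541) = 1/(-30405) = -1/30405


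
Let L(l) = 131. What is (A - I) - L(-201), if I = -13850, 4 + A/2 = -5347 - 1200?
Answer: 617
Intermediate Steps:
A = -13102 (A = -8 + 2*(-5347 - 1200) = -8 + 2*(-6547) = -8 - 13094 = -13102)
(A - I) - L(-201) = (-13102 - 1*(-13850)) - 1*131 = (-13102 + 13850) - 131 = 748 - 131 = 617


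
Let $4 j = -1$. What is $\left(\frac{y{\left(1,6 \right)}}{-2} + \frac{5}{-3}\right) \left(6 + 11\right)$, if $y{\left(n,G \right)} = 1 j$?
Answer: $- \frac{629}{24} \approx -26.208$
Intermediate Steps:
$j = - \frac{1}{4}$ ($j = \frac{1}{4} \left(-1\right) = - \frac{1}{4} \approx -0.25$)
$y{\left(n,G \right)} = - \frac{1}{4}$ ($y{\left(n,G \right)} = 1 \left(- \frac{1}{4}\right) = - \frac{1}{4}$)
$\left(\frac{y{\left(1,6 \right)}}{-2} + \frac{5}{-3}\right) \left(6 + 11\right) = \left(- \frac{1}{4 \left(-2\right)} + \frac{5}{-3}\right) \left(6 + 11\right) = \left(\left(- \frac{1}{4}\right) \left(- \frac{1}{2}\right) + 5 \left(- \frac{1}{3}\right)\right) 17 = \left(\frac{1}{8} - \frac{5}{3}\right) 17 = \left(- \frac{37}{24}\right) 17 = - \frac{629}{24}$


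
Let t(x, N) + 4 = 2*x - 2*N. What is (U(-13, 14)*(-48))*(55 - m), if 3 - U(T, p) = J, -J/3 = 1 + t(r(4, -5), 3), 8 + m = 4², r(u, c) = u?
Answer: 0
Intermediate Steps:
t(x, N) = -4 - 2*N + 2*x (t(x, N) = -4 + (2*x - 2*N) = -4 + (-2*N + 2*x) = -4 - 2*N + 2*x)
m = 8 (m = -8 + 4² = -8 + 16 = 8)
J = 3 (J = -3*(1 + (-4 - 2*3 + 2*4)) = -3*(1 + (-4 - 6 + 8)) = -3*(1 - 2) = -3*(-1) = 3)
U(T, p) = 0 (U(T, p) = 3 - 1*3 = 3 - 3 = 0)
(U(-13, 14)*(-48))*(55 - m) = (0*(-48))*(55 - 1*8) = 0*(55 - 8) = 0*47 = 0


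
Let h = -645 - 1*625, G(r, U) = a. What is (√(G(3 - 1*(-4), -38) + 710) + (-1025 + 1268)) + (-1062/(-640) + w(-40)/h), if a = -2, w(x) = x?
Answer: 9944237/40640 + 2*√177 ≈ 271.30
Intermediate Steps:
G(r, U) = -2
h = -1270 (h = -645 - 625 = -1270)
(√(G(3 - 1*(-4), -38) + 710) + (-1025 + 1268)) + (-1062/(-640) + w(-40)/h) = (√(-2 + 710) + (-1025 + 1268)) + (-1062/(-640) - 40/(-1270)) = (√708 + 243) + (-1062*(-1/640) - 40*(-1/1270)) = (2*√177 + 243) + (531/320 + 4/127) = (243 + 2*√177) + 68717/40640 = 9944237/40640 + 2*√177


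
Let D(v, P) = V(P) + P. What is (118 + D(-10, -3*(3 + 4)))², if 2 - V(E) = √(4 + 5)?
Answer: 9216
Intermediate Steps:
V(E) = -1 (V(E) = 2 - √(4 + 5) = 2 - √9 = 2 - 1*3 = 2 - 3 = -1)
D(v, P) = -1 + P
(118 + D(-10, -3*(3 + 4)))² = (118 + (-1 - 3*(3 + 4)))² = (118 + (-1 - 3*7))² = (118 + (-1 - 21))² = (118 - 22)² = 96² = 9216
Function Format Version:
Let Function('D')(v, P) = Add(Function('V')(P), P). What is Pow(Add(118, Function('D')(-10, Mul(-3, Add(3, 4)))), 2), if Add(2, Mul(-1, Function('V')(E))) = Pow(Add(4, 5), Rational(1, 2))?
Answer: 9216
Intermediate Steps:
Function('V')(E) = -1 (Function('V')(E) = Add(2, Mul(-1, Pow(Add(4, 5), Rational(1, 2)))) = Add(2, Mul(-1, Pow(9, Rational(1, 2)))) = Add(2, Mul(-1, 3)) = Add(2, -3) = -1)
Function('D')(v, P) = Add(-1, P)
Pow(Add(118, Function('D')(-10, Mul(-3, Add(3, 4)))), 2) = Pow(Add(118, Add(-1, Mul(-3, Add(3, 4)))), 2) = Pow(Add(118, Add(-1, Mul(-3, 7))), 2) = Pow(Add(118, Add(-1, -21)), 2) = Pow(Add(118, -22), 2) = Pow(96, 2) = 9216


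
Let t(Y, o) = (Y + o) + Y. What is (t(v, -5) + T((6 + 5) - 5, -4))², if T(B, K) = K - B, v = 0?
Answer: 225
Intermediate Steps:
t(Y, o) = o + 2*Y
(t(v, -5) + T((6 + 5) - 5, -4))² = ((-5 + 2*0) + (-4 - ((6 + 5) - 5)))² = ((-5 + 0) + (-4 - (11 - 5)))² = (-5 + (-4 - 1*6))² = (-5 + (-4 - 6))² = (-5 - 10)² = (-15)² = 225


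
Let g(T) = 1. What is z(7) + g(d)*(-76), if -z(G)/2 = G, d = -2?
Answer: -90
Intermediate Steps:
z(G) = -2*G
z(7) + g(d)*(-76) = -2*7 + 1*(-76) = -14 - 76 = -90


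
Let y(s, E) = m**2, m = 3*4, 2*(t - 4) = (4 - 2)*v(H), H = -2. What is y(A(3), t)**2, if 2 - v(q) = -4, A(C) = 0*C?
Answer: 20736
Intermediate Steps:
A(C) = 0
v(q) = 6 (v(q) = 2 - 1*(-4) = 2 + 4 = 6)
t = 10 (t = 4 + ((4 - 2)*6)/2 = 4 + (2*6)/2 = 4 + (1/2)*12 = 4 + 6 = 10)
m = 12
y(s, E) = 144 (y(s, E) = 12**2 = 144)
y(A(3), t)**2 = 144**2 = 20736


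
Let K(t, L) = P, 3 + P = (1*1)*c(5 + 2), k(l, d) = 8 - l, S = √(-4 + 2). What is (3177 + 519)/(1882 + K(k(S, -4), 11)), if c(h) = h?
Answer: 1848/943 ≈ 1.9597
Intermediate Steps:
S = I*√2 (S = √(-2) = I*√2 ≈ 1.4142*I)
P = 4 (P = -3 + (1*1)*(5 + 2) = -3 + 1*7 = -3 + 7 = 4)
K(t, L) = 4
(3177 + 519)/(1882 + K(k(S, -4), 11)) = (3177 + 519)/(1882 + 4) = 3696/1886 = 3696*(1/1886) = 1848/943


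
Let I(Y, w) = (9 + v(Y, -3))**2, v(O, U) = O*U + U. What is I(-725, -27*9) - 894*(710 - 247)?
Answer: 4342839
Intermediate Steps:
v(O, U) = U + O*U
I(Y, w) = (6 - 3*Y)**2 (I(Y, w) = (9 - 3*(1 + Y))**2 = (9 + (-3 - 3*Y))**2 = (6 - 3*Y)**2)
I(-725, -27*9) - 894*(710 - 247) = 9*(-2 - 725)**2 - 894*(710 - 247) = 9*(-727)**2 - 894*463 = 9*528529 - 1*413922 = 4756761 - 413922 = 4342839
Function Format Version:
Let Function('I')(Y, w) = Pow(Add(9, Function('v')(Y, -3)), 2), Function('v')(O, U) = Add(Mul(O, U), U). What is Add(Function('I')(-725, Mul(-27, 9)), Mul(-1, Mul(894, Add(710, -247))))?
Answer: 4342839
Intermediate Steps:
Function('v')(O, U) = Add(U, Mul(O, U))
Function('I')(Y, w) = Pow(Add(6, Mul(-3, Y)), 2) (Function('I')(Y, w) = Pow(Add(9, Mul(-3, Add(1, Y))), 2) = Pow(Add(9, Add(-3, Mul(-3, Y))), 2) = Pow(Add(6, Mul(-3, Y)), 2))
Add(Function('I')(-725, Mul(-27, 9)), Mul(-1, Mul(894, Add(710, -247)))) = Add(Mul(9, Pow(Add(-2, -725), 2)), Mul(-1, Mul(894, Add(710, -247)))) = Add(Mul(9, Pow(-727, 2)), Mul(-1, Mul(894, 463))) = Add(Mul(9, 528529), Mul(-1, 413922)) = Add(4756761, -413922) = 4342839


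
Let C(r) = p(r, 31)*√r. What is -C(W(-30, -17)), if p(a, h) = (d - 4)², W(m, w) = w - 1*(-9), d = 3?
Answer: -2*I*√2 ≈ -2.8284*I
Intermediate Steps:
W(m, w) = 9 + w (W(m, w) = w + 9 = 9 + w)
p(a, h) = 1 (p(a, h) = (3 - 4)² = (-1)² = 1)
C(r) = √r (C(r) = 1*√r = √r)
-C(W(-30, -17)) = -√(9 - 17) = -√(-8) = -2*I*√2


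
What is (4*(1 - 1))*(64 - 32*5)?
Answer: 0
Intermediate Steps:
(4*(1 - 1))*(64 - 32*5) = (4*0)*(64 - 160) = 0*(-96) = 0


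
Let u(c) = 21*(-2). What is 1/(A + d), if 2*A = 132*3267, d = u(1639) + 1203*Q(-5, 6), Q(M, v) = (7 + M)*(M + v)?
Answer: 1/217986 ≈ 4.5874e-6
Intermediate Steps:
u(c) = -42
d = 2364 (d = -42 + 1203*((-5)² + 7*(-5) + 7*6 - 5*6) = -42 + 1203*(25 - 35 + 42 - 30) = -42 + 1203*2 = -42 + 2406 = 2364)
A = 215622 (A = (132*3267)/2 = (½)*431244 = 215622)
1/(A + d) = 1/(215622 + 2364) = 1/217986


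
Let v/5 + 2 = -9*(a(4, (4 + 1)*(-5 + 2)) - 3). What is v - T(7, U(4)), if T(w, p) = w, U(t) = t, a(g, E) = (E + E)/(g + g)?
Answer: 1147/4 ≈ 286.75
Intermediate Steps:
a(g, E) = E/g (a(g, E) = (2*E)/((2*g)) = (2*E)*(1/(2*g)) = E/g)
v = 1175/4 (v = -10 + 5*(-9*(((4 + 1)*(-5 + 2))/4 - 3)) = -10 + 5*(-9*((5*(-3))*(¼) - 3)) = -10 + 5*(-9*(-15*¼ - 3)) = -10 + 5*(-9*(-15/4 - 3)) = -10 + 5*(-9*(-27/4)) = -10 + 5*(243/4) = -10 + 1215/4 = 1175/4 ≈ 293.75)
v - T(7, U(4)) = 1175/4 - 1*7 = 1175/4 - 7 = 1147/4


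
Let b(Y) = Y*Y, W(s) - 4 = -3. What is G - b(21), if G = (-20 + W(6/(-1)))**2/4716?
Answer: -2079395/4716 ≈ -440.92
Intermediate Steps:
W(s) = 1 (W(s) = 4 - 3 = 1)
b(Y) = Y**2
G = 361/4716 (G = (-20 + 1)**2/4716 = (-19)**2*(1/4716) = 361*(1/4716) = 361/4716 ≈ 0.076548)
G - b(21) = 361/4716 - 1*21**2 = 361/4716 - 1*441 = 361/4716 - 441 = -2079395/4716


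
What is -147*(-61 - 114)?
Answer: 25725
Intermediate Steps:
-147*(-61 - 114) = -147*(-175) = -1*(-25725) = 25725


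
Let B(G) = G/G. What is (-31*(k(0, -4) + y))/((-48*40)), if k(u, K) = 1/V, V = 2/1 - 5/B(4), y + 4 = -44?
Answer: -899/1152 ≈ -0.78038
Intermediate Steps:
y = -48 (y = -4 - 44 = -48)
B(G) = 1
V = -3 (V = 2/1 - 5/1 = 2*1 - 5*1 = 2 - 5 = -3)
k(u, K) = -⅓ (k(u, K) = 1/(-3) = -⅓)
(-31*(k(0, -4) + y))/((-48*40)) = (-31*(-⅓ - 48))/((-48*40)) = -31*(-145/3)/(-1920) = (4495/3)*(-1/1920) = -899/1152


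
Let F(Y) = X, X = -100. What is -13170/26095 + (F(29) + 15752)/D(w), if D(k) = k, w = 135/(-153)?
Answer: -1388731906/78285 ≈ -17739.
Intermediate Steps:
w = -15/17 (w = 135*(-1/153) = -15/17 ≈ -0.88235)
F(Y) = -100
-13170/26095 + (F(29) + 15752)/D(w) = -13170/26095 + (-100 + 15752)/(-15/17) = -13170*1/26095 + 15652*(-17/15) = -2634/5219 - 266084/15 = -1388731906/78285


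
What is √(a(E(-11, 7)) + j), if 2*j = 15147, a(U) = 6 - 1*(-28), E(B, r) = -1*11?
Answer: √30430/2 ≈ 87.221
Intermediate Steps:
E(B, r) = -11
a(U) = 34 (a(U) = 6 + 28 = 34)
j = 15147/2 (j = (½)*15147 = 15147/2 ≈ 7573.5)
√(a(E(-11, 7)) + j) = √(34 + 15147/2) = √(15215/2) = √30430/2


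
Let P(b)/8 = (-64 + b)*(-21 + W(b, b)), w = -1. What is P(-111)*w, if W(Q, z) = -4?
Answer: -35000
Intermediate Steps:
P(b) = 12800 - 200*b (P(b) = 8*((-64 + b)*(-21 - 4)) = 8*((-64 + b)*(-25)) = 8*(1600 - 25*b) = 12800 - 200*b)
P(-111)*w = (12800 - 200*(-111))*(-1) = (12800 + 22200)*(-1) = 35000*(-1) = -35000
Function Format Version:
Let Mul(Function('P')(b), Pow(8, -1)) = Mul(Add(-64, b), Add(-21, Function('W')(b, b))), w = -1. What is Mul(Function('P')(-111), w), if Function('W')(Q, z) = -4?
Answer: -35000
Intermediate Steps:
Function('P')(b) = Add(12800, Mul(-200, b)) (Function('P')(b) = Mul(8, Mul(Add(-64, b), Add(-21, -4))) = Mul(8, Mul(Add(-64, b), -25)) = Mul(8, Add(1600, Mul(-25, b))) = Add(12800, Mul(-200, b)))
Mul(Function('P')(-111), w) = Mul(Add(12800, Mul(-200, -111)), -1) = Mul(Add(12800, 22200), -1) = Mul(35000, -1) = -35000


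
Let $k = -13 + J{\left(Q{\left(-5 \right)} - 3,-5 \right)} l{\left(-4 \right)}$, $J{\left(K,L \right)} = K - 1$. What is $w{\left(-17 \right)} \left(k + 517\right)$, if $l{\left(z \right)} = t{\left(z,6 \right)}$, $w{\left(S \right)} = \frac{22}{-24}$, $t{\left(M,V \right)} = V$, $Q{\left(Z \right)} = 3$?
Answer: $- \frac{913}{2} \approx -456.5$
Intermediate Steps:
$w{\left(S \right)} = - \frac{11}{12}$ ($w{\left(S \right)} = 22 \left(- \frac{1}{24}\right) = - \frac{11}{12}$)
$l{\left(z \right)} = 6$
$J{\left(K,L \right)} = -1 + K$
$k = -19$ ($k = -13 + \left(-1 + \left(3 - 3\right)\right) 6 = -13 + \left(-1 + 0\right) 6 = -13 - 6 = -19$)
$w{\left(-17 \right)} \left(k + 517\right) = - \frac{11 \left(-19 + 517\right)}{12} = \left(- \frac{11}{12}\right) 498 = - \frac{913}{2}$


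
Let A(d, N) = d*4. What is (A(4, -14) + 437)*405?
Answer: 183465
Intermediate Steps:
A(d, N) = 4*d
(A(4, -14) + 437)*405 = (4*4 + 437)*405 = (16 + 437)*405 = 453*405 = 183465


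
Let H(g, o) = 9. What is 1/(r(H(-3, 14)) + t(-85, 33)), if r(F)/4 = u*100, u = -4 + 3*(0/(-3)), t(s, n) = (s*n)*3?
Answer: -1/10015 ≈ -9.9850e-5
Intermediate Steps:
t(s, n) = 3*n*s (t(s, n) = (n*s)*3 = 3*n*s)
u = -4 (u = -4 + 3*(0*(-1/3)) = -4 + 3*0 = -4 + 0 = -4)
r(F) = -1600 (r(F) = 4*(-4*100) = 4*(-400) = -1600)
1/(r(H(-3, 14)) + t(-85, 33)) = 1/(-1600 + 3*33*(-85)) = 1/(-1600 - 8415) = 1/(-10015) = -1/10015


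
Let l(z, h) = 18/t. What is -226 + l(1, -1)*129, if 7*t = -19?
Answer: -20548/19 ≈ -1081.5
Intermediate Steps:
t = -19/7 (t = (1/7)*(-19) = -19/7 ≈ -2.7143)
l(z, h) = -126/19 (l(z, h) = 18/(-19/7) = 18*(-7/19) = -126/19)
-226 + l(1, -1)*129 = -226 - 126/19*129 = -226 - 16254/19 = -20548/19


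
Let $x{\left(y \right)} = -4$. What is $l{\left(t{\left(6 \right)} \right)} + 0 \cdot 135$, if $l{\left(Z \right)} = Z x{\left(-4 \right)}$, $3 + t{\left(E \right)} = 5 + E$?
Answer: $-32$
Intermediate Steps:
$t{\left(E \right)} = 2 + E$ ($t{\left(E \right)} = -3 + \left(5 + E\right) = 2 + E$)
$l{\left(Z \right)} = - 4 Z$ ($l{\left(Z \right)} = Z \left(-4\right) = - 4 Z$)
$l{\left(t{\left(6 \right)} \right)} + 0 \cdot 135 = - 4 \left(2 + 6\right) + 0 \cdot 135 = \left(-4\right) 8 + 0 = -32 + 0 = -32$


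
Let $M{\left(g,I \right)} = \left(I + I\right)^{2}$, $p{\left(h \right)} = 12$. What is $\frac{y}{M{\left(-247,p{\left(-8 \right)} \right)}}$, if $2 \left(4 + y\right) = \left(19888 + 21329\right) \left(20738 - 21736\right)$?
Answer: $- \frac{20567287}{576} \approx -35707.0$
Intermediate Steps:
$M{\left(g,I \right)} = 4 I^{2}$ ($M{\left(g,I \right)} = \left(2 I\right)^{2} = 4 I^{2}$)
$y = -20567287$ ($y = -4 + \frac{\left(19888 + 21329\right) \left(20738 - 21736\right)}{2} = -4 + \frac{41217 \left(-998\right)}{2} = -4 + \frac{1}{2} \left(-41134566\right) = -4 - 20567283 = -20567287$)
$\frac{y}{M{\left(-247,p{\left(-8 \right)} \right)}} = - \frac{20567287}{4 \cdot 12^{2}} = - \frac{20567287}{4 \cdot 144} = - \frac{20567287}{576}$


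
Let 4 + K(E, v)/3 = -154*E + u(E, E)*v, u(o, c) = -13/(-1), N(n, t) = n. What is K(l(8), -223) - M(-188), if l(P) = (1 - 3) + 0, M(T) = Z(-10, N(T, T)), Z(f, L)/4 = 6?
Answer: -7809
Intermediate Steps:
u(o, c) = 13 (u(o, c) = -13*(-1) = 13)
Z(f, L) = 24 (Z(f, L) = 4*6 = 24)
M(T) = 24
l(P) = -2 (l(P) = -2 + 0 = -2)
K(E, v) = -12 - 462*E + 39*v (K(E, v) = -12 + 3*(-154*E + 13*v) = -12 + (-462*E + 39*v) = -12 - 462*E + 39*v)
K(l(8), -223) - M(-188) = (-12 - 462*(-2) + 39*(-223)) - 1*24 = (-12 + 924 - 8697) - 24 = -7785 - 24 = -7809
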